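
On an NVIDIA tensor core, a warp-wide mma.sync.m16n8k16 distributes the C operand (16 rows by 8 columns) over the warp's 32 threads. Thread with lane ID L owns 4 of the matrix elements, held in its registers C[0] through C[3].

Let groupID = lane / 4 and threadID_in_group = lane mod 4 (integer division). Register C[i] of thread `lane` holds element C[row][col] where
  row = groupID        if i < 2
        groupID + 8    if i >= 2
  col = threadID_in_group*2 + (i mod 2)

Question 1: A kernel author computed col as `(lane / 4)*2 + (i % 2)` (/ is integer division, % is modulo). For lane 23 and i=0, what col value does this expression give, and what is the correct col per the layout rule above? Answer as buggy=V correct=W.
`(lane / 4)*2 + (i % 2)`[23,0]->10
lane 23: g=5 (23/4), t=3 (23%4)
i=0: r=5+0=5, c=3*2+0=6
col: 10 vs 6

buggy=10 correct=6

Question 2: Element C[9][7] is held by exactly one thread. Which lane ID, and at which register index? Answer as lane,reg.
r: 9->gid=1,r8=1  c: 7->tid=3,i&1=1
L=1*4+3=7  i=1*2+1=3

7,3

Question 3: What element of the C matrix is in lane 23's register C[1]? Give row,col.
5,7

L=23->g=23>>2=5, t=23&3=3
[1]->row 5+0=5  col 3·2+1=7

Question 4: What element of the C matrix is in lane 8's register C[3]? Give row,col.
lane 8->8/4=2, 8 mod 4=0
i=3  r:2+8->10  c:2·0+1->1

10,1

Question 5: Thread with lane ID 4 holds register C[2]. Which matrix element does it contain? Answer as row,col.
9,0

L=4→G=4>>2=1, T=4&3=0
[2]→row 1+8=9  col 0·2+0=0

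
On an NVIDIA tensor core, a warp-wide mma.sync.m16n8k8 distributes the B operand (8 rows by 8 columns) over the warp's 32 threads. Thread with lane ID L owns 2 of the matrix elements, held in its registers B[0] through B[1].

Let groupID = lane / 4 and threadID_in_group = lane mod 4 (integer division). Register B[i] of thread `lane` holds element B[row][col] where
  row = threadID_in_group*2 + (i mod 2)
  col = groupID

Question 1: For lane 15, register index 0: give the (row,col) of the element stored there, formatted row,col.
6,3

L=15⇒gr=15>>2=3, th=15&3=3
[0]⇒row 3·2+0=6  col gr=3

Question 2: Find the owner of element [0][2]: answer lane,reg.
c=2->g=2  r=0->t=0,b0=0
L=2*4+0=8  i=0=0

8,0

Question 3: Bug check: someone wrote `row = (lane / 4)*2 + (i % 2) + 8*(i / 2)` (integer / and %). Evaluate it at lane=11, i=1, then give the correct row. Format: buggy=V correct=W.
buggy=5 correct=7

`(lane / 4)*2 + (i % 2) + 8*(i / 2)`[11,1]->5
11: gid=2,tid=3
[1] (3*2+1,2) = (7,2)
row: 5 vs 7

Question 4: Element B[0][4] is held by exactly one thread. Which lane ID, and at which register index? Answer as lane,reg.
c=4→G=4  r=0→T=0,p=0
L=4*4+0=16  i=0=0

16,0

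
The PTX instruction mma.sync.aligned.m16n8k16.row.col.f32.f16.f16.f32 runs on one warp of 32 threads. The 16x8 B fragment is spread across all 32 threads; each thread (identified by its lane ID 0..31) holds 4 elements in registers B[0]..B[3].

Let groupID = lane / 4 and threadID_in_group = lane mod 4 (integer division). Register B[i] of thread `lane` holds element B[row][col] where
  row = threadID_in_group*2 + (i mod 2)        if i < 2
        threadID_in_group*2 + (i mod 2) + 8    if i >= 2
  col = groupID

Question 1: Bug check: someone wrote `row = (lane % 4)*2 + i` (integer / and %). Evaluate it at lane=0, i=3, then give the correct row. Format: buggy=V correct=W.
`(lane % 4)*2 + i`[0,3]->3
lane 0: gid=0 (0/4), tid=0 (0%4)
i=3: r=0*2+1+8=9, c=gid=0
row: 3 vs 9

buggy=3 correct=9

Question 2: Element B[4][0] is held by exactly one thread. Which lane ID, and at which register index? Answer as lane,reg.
2,0

c:0=>grp=0  r:4=>rB=0,tig=2,lo=0
L=0*4+2=2  i=0*2+0=0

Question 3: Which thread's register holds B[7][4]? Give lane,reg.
19,1

c: 4->gid=4  r: 7->r8=0,tid=3,i&1=1
L=4*4+3=19  i=0*2+1=1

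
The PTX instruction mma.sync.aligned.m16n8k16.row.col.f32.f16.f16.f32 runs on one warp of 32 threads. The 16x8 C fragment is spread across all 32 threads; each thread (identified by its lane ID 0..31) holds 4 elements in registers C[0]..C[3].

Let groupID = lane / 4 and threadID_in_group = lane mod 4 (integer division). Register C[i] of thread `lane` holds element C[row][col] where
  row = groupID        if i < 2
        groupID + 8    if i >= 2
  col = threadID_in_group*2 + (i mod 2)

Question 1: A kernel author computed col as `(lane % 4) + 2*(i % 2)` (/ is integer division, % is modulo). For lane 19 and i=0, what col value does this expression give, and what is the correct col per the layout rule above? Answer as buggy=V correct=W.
`(lane % 4) + 2*(i % 2)`[19,0]=>3
lane 19=>19/4=4, 19 mod 4=3
i=0  r:4+0=>4  c:2·3+0=>6
col: 3 vs 6

buggy=3 correct=6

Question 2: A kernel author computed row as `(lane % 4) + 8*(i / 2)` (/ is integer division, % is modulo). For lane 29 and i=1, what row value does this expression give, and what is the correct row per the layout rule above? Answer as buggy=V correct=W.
buggy=1 correct=7

`(lane % 4) + 8*(i / 2)`[29,1]=>1
29: grp=7,tig=1
[1] (7+0,1*2+1) = (7,3)
row: 1 vs 7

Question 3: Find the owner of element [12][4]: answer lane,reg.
18,2

r=12→G=4,rhi=1  c=4→T=2,p=0
L=4*4+2=18  i=1*2+0=2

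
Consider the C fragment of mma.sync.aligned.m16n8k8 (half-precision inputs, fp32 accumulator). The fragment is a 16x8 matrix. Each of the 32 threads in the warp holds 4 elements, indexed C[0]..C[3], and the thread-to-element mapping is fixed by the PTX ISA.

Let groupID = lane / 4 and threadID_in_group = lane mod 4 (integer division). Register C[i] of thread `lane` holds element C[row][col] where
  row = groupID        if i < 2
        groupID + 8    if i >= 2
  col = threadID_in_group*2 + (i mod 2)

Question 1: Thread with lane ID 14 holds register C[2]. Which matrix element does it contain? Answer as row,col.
14: gid=3,tid=2
[2] (3+8,2*2+0) = (11,4)

11,4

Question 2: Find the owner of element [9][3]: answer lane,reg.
r:9=>grp=1,rB=1  c:3=>tig=1,lo=1
L=1*4+1=5  i=1*2+1=3

5,3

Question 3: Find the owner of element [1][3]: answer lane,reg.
r=1→G=1,rhi=0  c=3→T=1,p=1
L=1*4+1=5  i=0*2+1=1

5,1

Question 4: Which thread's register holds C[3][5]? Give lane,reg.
r:3=>grp=3,rB=0  c:5=>tig=2,lo=1
L=3*4+2=14  i=0*2+1=1

14,1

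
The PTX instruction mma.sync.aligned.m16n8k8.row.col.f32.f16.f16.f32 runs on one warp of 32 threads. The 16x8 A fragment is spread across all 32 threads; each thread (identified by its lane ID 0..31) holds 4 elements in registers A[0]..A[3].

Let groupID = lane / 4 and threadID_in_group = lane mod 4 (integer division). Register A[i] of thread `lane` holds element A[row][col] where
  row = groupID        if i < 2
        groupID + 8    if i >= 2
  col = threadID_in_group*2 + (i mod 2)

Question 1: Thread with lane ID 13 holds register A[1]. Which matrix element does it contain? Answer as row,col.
lane 13: grp=3 (13/4), tig=1 (13%4)
i=1: r=3+0=3, c=1*2+1=3

3,3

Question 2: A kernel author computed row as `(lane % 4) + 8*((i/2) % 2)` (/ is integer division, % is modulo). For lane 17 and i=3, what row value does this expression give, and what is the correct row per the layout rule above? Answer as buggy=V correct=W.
`(lane % 4) + 8*((i/2) % 2)`[17,3]⇒9
L=17⇒gr=17>>2=4, th=17&3=1
[3]⇒row 4+8=12  col 1·2+1=3
row: 9 vs 12

buggy=9 correct=12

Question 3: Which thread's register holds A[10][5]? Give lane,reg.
10,3

r: 10->gid=2,r8=1  c: 5->tid=2,i&1=1
L=2*4+2=10  i=1*2+1=3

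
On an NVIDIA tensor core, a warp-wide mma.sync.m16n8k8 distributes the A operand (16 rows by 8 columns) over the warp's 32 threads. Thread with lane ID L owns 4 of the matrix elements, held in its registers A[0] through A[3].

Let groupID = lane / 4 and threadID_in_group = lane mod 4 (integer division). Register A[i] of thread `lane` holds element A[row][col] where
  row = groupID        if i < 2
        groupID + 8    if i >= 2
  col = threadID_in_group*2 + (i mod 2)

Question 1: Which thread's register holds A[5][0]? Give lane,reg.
20,0

r=5→G=5,rhi=0  c=0→T=0,p=0
L=5*4+0=20  i=0*2+0=0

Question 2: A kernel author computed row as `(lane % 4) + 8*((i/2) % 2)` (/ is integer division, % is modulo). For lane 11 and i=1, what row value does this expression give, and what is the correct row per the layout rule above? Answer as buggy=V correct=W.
buggy=3 correct=2

`(lane % 4) + 8*((i/2) % 2)`[11,1]->3
lane 11->11/4=2, 11 mod 4=3
i=1  r:2+0->2  c:2·3+1->7
row: 3 vs 2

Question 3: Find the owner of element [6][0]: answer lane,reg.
24,0

r=6->g=6,rb=0  c=0->t=0,b0=0
L=6*4+0=24  i=0*2+0=0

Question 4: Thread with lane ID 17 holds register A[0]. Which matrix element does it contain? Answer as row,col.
4,2

L=17->g=17>>2=4, t=17&3=1
[0]->row 4+0=4  col 1·2+0=2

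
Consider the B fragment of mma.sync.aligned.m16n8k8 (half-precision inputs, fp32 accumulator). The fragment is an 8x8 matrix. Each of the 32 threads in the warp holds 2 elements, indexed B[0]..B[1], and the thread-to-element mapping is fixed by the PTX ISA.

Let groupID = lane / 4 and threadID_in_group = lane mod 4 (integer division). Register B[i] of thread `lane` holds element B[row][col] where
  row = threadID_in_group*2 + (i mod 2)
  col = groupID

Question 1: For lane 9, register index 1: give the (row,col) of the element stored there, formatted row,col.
lane 9: grp=2 (9/4), tig=1 (9%4)
i=1: r=1*2+1=3, c=grp=2

3,2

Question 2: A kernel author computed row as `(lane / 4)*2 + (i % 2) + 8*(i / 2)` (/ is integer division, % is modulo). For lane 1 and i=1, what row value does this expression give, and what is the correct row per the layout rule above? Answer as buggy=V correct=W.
`(lane / 4)*2 + (i % 2) + 8*(i / 2)`[1,1]⇒1
L=1⇒gr=1>>2=0, th=1&3=1
[1]⇒row 1·2+1=3  col gr=0
row: 1 vs 3

buggy=1 correct=3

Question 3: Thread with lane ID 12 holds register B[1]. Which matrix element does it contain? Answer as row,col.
1,3

L=12⇒gr=12>>2=3, th=12&3=0
[1]⇒row 0·2+1=1  col gr=3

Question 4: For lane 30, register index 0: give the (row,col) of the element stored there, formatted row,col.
4,7

lane 30⇒30/4=7, 30 mod 4=2
i=0  r:2·2+0⇒4  c:7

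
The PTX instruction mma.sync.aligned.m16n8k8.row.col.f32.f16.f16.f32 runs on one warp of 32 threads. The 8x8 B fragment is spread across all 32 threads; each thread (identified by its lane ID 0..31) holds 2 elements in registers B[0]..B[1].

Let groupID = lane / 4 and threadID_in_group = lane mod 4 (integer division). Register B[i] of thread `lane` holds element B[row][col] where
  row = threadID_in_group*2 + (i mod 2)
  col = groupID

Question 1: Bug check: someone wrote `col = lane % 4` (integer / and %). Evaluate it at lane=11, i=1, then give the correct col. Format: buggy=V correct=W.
buggy=3 correct=2

`lane % 4`[11,1]->3
11: g=2,t=3
[1] (3*2+1,2) = (7,2)
col: 3 vs 2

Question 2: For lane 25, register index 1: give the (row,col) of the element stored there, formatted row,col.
lane 25⇒25/4=6, 25 mod 4=1
i=1  r:2·1+1⇒3  c:6

3,6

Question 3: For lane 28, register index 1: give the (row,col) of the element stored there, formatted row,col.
1,7

28: grp=7,tig=0
[1] (0*2+1,7) = (1,7)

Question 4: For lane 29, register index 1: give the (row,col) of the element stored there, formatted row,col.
29: g=7,t=1
[1] (1*2+1,7) = (3,7)

3,7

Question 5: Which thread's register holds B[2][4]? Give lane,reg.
c: 4->gid=4  r: 2->tid=1,i&1=0
L=4*4+1=17  i=0=0

17,0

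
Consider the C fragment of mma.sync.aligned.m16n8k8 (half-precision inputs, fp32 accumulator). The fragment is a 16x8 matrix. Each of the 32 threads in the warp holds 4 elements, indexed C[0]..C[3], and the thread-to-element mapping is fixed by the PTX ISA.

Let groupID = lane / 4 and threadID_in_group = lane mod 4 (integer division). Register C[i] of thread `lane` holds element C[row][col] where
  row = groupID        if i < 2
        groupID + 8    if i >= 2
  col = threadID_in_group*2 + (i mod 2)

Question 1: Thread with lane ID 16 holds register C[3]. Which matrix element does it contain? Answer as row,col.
12,1

16: gid=4,tid=0
[3] (4+8,0*2+1) = (12,1)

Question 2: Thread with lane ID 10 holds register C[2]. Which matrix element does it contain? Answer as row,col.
lane 10=>10/4=2, 10 mod 4=2
i=2  r:2+8=>10  c:2·2+0=>4

10,4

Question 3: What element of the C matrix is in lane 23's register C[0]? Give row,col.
L=23=>grp=23>>2=5, tig=23&3=3
[0]=>row 5+0=5  col 3·2+0=6

5,6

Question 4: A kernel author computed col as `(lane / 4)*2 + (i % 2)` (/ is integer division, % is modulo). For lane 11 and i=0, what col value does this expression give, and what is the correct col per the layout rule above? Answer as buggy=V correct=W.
buggy=4 correct=6

`(lane / 4)*2 + (i % 2)`[11,0]->4
lane 11->11/4=2, 11 mod 4=3
i=0  r:2+0->2  c:2·3+0->6
col: 4 vs 6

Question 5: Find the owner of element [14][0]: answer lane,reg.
r: 14->gid=6,r8=1  c: 0->tid=0,i&1=0
L=6*4+0=24  i=1*2+0=2

24,2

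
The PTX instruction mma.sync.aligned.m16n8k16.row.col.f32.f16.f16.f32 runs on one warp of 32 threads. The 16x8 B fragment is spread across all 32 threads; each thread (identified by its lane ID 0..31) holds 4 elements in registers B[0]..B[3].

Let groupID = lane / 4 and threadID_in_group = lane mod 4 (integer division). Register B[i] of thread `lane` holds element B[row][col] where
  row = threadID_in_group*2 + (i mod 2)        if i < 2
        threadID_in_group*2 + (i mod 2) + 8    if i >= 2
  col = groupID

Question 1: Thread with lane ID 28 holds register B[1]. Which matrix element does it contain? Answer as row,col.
1,7

lane 28→28/4=7, 28 mod 4=0
i=1  r:2·0+1+0→1  c:7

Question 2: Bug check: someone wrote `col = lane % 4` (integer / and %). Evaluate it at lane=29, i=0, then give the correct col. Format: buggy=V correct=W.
buggy=1 correct=7

`lane % 4`[29,0]=>1
L=29=>grp=29>>2=7, tig=29&3=1
[0]=>row 1·2+0+0=2  col grp=7
col: 1 vs 7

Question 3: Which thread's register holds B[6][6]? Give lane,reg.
c=6->g=6  r=6->rb=0,t=3,b0=0
L=6*4+3=27  i=0*2+0=0

27,0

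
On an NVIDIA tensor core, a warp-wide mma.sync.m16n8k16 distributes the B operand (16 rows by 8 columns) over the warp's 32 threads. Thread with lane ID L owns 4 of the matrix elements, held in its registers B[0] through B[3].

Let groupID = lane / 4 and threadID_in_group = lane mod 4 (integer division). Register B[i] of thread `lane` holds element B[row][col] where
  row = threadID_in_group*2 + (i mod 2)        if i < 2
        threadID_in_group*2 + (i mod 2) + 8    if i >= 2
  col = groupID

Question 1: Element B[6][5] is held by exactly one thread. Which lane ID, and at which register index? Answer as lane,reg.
c=5⇒gr=5  r=6⇒Rb=0,th=3,odd=0
L=5*4+3=23  i=0*2+0=0

23,0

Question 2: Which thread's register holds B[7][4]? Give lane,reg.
19,1

c:4=>grp=4  r:7=>rB=0,tig=3,lo=1
L=4*4+3=19  i=0*2+1=1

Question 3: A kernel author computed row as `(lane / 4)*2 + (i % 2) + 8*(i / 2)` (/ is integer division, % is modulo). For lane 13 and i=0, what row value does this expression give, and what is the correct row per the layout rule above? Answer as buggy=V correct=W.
`(lane / 4)*2 + (i % 2) + 8*(i / 2)`[13,0]⇒6
13: gr=3,th=1
[0] (1*2+0+0,3) = (2,3)
row: 6 vs 2

buggy=6 correct=2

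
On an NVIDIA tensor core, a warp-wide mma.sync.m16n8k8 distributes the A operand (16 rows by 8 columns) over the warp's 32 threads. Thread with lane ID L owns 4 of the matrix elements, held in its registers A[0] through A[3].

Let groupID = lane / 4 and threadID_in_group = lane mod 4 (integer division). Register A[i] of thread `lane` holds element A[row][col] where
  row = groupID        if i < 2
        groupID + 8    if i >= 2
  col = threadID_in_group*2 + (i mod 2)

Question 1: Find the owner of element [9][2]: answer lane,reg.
r=9->g=1,rb=1  c=2->t=1,b0=0
L=1*4+1=5  i=1*2+0=2

5,2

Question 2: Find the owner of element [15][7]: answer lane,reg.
r=15->g=7,rb=1  c=7->t=3,b0=1
L=7*4+3=31  i=1*2+1=3

31,3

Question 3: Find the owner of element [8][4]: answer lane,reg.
r=8→G=0,rhi=1  c=4→T=2,p=0
L=0*4+2=2  i=1*2+0=2

2,2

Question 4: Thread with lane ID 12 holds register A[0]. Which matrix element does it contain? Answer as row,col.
3,0

12: G=3,T=0
[0] (3+0,0*2+0) = (3,0)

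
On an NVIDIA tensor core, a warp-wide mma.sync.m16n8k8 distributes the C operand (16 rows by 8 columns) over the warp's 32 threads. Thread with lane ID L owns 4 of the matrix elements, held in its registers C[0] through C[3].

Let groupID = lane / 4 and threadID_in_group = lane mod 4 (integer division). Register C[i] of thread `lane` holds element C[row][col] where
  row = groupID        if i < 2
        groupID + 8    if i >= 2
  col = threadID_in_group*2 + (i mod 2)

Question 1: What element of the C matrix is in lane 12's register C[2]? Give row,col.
lane 12: gr=3 (12/4), th=0 (12%4)
i=2: r=3+8=11, c=0*2+0=0

11,0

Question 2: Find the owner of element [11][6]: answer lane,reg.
r=11->g=3,rb=1  c=6->t=3,b0=0
L=3*4+3=15  i=1*2+0=2

15,2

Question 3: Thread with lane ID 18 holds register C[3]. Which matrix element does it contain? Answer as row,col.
lane 18: G=4 (18/4), T=2 (18%4)
i=3: r=4+8=12, c=2*2+1=5

12,5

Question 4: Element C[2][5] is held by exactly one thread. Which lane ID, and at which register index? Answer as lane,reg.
r=2→G=2,rhi=0  c=5→T=2,p=1
L=2*4+2=10  i=0*2+1=1

10,1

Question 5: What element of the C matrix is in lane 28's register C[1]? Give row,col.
7,1

L=28->gid=28>>2=7, tid=28&3=0
[1]->row 7+0=7  col 0·2+1=1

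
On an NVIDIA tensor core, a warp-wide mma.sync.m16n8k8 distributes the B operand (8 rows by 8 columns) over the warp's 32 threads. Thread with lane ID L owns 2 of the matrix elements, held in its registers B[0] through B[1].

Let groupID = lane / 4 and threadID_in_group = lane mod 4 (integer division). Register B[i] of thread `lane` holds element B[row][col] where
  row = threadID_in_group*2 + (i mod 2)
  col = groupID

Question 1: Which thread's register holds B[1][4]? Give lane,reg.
c:4=>grp=4  r:1=>tig=0,lo=1
L=4*4+0=16  i=1=1

16,1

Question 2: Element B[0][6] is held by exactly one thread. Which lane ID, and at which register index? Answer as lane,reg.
24,0

c: 6->gid=6  r: 0->tid=0,i&1=0
L=6*4+0=24  i=0=0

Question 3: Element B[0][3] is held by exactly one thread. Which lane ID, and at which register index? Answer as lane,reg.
c=3⇒gr=3  r=0⇒th=0,odd=0
L=3*4+0=12  i=0=0

12,0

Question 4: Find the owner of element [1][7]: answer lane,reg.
c: 7->gid=7  r: 1->tid=0,i&1=1
L=7*4+0=28  i=1=1

28,1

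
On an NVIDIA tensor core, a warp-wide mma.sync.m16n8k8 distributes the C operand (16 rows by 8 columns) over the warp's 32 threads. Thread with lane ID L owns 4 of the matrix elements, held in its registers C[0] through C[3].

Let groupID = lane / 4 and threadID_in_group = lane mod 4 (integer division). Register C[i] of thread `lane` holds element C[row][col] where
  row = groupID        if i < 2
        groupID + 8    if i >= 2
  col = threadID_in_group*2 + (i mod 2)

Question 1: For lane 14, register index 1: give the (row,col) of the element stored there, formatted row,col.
L=14->g=14>>2=3, t=14&3=2
[1]->row 3+0=3  col 2·2+1=5

3,5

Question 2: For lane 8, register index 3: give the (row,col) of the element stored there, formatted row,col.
lane 8: g=2 (8/4), t=0 (8%4)
i=3: r=2+8=10, c=0*2+1=1

10,1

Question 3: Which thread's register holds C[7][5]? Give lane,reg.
r: 7->gid=7,r8=0  c: 5->tid=2,i&1=1
L=7*4+2=30  i=0*2+1=1

30,1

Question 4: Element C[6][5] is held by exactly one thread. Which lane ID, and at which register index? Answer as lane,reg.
r=6→G=6,rhi=0  c=5→T=2,p=1
L=6*4+2=26  i=0*2+1=1

26,1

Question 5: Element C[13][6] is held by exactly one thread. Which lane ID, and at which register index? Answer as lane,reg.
23,2

r=13->g=5,rb=1  c=6->t=3,b0=0
L=5*4+3=23  i=1*2+0=2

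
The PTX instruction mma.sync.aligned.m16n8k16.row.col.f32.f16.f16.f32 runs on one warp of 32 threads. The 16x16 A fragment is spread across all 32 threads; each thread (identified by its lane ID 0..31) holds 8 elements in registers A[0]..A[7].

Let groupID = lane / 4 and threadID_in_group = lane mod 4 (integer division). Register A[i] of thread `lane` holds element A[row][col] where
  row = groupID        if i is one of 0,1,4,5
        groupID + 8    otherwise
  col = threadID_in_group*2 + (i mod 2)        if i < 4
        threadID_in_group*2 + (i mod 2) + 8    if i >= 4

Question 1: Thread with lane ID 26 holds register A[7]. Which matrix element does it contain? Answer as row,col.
lane 26->26/4=6, 26 mod 4=2
i=7  r:6+8->14  c:2·2+1+8->13

14,13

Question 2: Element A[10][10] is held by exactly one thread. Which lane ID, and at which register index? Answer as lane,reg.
r=10→G=2,rhi=1  c=10→chi=1,T=1,p=0
L=2*4+1=9  i=1*4+1*2+0=6

9,6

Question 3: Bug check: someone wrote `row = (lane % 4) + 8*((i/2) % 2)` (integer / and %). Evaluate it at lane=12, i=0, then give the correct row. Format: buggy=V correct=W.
buggy=0 correct=3

`(lane % 4) + 8*((i/2) % 2)`[12,0]=>0
lane 12=>12/4=3, 12 mod 4=0
i=0  r:3+0=>3  c:2·0+0+0=>0
row: 0 vs 3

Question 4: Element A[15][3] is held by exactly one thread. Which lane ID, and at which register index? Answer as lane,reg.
r:15=>grp=7,rB=1  c:3=>cB=0,tig=1,lo=1
L=7*4+1=29  i=0*4+1*2+1=3

29,3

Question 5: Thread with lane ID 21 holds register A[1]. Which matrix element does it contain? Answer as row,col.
5,3

lane 21: G=5 (21/4), T=1 (21%4)
i=1: r=5+0=5, c=1*2+1+0=3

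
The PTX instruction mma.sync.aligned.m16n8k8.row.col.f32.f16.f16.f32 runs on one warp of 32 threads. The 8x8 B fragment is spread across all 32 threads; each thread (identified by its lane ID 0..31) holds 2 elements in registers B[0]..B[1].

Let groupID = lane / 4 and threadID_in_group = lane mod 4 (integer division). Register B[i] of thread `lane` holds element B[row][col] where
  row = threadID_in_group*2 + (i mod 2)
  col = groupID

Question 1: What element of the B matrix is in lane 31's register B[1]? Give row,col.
lane 31->31/4=7, 31 mod 4=3
i=1  r:2·3+1->7  c:7

7,7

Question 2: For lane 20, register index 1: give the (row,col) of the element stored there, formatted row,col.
L=20→G=20>>2=5, T=20&3=0
[1]→row 0·2+1=1  col G=5

1,5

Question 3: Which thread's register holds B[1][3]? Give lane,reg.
c=3->g=3  r=1->t=0,b0=1
L=3*4+0=12  i=1=1

12,1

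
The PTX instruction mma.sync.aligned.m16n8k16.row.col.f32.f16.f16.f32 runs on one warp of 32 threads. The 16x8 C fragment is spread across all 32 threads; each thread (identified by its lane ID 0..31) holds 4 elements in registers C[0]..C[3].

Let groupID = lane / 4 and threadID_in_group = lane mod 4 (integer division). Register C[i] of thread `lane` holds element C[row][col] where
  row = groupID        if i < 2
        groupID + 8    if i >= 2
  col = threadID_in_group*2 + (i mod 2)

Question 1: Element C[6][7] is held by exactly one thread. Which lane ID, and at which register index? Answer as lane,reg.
27,1

r=6→G=6,rhi=0  c=7→T=3,p=1
L=6*4+3=27  i=0*2+1=1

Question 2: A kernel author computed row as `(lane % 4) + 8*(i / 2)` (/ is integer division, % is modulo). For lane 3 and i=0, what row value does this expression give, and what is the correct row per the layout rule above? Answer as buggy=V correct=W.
buggy=3 correct=0

`(lane % 4) + 8*(i / 2)`[3,0]→3
lane 3: G=0 (3/4), T=3 (3%4)
i=0: r=0+0=0, c=3*2+0=6
row: 3 vs 0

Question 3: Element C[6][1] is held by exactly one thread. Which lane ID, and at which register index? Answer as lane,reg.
r=6->g=6,rb=0  c=1->t=0,b0=1
L=6*4+0=24  i=0*2+1=1

24,1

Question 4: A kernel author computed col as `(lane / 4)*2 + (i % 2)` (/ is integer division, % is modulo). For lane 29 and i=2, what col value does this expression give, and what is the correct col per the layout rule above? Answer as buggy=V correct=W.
`(lane / 4)*2 + (i % 2)`[29,2]⇒14
L=29⇒gr=29>>2=7, th=29&3=1
[2]⇒row 7+8=15  col 1·2+0=2
col: 14 vs 2

buggy=14 correct=2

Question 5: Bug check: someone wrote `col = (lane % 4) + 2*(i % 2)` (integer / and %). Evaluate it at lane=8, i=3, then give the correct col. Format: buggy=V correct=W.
`(lane % 4) + 2*(i % 2)`[8,3]->2
lane 8->8/4=2, 8 mod 4=0
i=3  r:2+8->10  c:2·0+1->1
col: 2 vs 1

buggy=2 correct=1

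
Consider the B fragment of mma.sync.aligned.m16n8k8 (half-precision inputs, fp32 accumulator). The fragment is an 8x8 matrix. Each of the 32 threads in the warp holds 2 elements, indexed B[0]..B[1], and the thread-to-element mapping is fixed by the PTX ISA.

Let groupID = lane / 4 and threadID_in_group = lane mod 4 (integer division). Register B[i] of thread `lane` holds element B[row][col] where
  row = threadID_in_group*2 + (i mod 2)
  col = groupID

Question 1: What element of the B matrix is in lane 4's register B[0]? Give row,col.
lane 4->4/4=1, 4 mod 4=0
i=0  r:2·0+0->0  c:1

0,1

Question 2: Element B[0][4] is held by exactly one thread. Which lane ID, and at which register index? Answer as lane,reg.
c: 4->gid=4  r: 0->tid=0,i&1=0
L=4*4+0=16  i=0=0

16,0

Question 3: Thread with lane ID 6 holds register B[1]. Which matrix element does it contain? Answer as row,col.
5,1

lane 6→6/4=1, 6 mod 4=2
i=1  r:2·2+1→5  c:1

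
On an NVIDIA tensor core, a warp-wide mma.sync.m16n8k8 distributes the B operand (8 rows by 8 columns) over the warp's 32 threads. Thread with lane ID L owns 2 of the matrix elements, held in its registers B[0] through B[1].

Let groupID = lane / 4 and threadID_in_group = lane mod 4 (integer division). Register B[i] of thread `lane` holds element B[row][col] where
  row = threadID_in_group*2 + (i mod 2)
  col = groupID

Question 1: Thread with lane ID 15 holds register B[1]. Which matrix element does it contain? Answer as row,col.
lane 15: grp=3 (15/4), tig=3 (15%4)
i=1: r=3*2+1=7, c=grp=3

7,3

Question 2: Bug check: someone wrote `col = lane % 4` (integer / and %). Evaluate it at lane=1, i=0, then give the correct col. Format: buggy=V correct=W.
`lane % 4`[1,0]=>1
lane 1: grp=0 (1/4), tig=1 (1%4)
i=0: r=1*2+0=2, c=grp=0
col: 1 vs 0

buggy=1 correct=0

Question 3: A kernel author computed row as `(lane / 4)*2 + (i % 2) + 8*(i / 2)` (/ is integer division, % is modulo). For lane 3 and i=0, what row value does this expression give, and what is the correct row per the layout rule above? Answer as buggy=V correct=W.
`(lane / 4)*2 + (i % 2) + 8*(i / 2)`[3,0]->0
L=3->g=3>>2=0, t=3&3=3
[0]->row 3·2+0=6  col g=0
row: 0 vs 6

buggy=0 correct=6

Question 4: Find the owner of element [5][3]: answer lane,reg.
14,1

c=3->g=3  r=5->t=2,b0=1
L=3*4+2=14  i=1=1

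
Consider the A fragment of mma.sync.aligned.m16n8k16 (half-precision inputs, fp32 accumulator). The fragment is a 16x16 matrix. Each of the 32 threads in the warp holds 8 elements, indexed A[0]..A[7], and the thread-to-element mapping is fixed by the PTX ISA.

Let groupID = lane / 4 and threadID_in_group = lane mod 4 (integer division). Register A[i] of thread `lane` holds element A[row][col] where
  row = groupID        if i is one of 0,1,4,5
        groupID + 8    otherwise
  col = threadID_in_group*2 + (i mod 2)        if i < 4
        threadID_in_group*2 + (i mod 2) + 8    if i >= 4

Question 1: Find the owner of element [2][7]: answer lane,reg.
11,1

r: 2->gid=2,r8=0  c: 7->c8=0,tid=3,i&1=1
L=2*4+3=11  i=0*4+0*2+1=1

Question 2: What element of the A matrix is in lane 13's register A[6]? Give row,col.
lane 13->13/4=3, 13 mod 4=1
i=6  r:3+8->11  c:2·1+0+8->10

11,10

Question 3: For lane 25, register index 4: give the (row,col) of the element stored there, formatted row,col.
6,10

lane 25→25/4=6, 25 mod 4=1
i=4  r:6+0→6  c:2·1+0+8→10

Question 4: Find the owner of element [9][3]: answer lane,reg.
5,3

r=9->g=1,rb=1  c=3->cb=0,t=1,b0=1
L=1*4+1=5  i=0*4+1*2+1=3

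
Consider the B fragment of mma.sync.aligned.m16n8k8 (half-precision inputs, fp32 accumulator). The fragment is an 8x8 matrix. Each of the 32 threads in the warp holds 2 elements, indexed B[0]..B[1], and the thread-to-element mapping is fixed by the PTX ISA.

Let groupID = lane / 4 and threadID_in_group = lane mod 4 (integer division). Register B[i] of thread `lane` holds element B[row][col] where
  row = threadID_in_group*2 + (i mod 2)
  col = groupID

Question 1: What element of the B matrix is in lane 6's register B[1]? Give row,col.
lane 6: gid=1 (6/4), tid=2 (6%4)
i=1: r=2*2+1=5, c=gid=1

5,1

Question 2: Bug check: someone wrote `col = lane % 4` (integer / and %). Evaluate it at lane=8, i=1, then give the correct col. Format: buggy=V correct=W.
`lane % 4`[8,1]⇒0
8: gr=2,th=0
[1] (0*2+1,2) = (1,2)
col: 0 vs 2

buggy=0 correct=2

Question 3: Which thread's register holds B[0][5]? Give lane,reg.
20,0

c=5⇒gr=5  r=0⇒th=0,odd=0
L=5*4+0=20  i=0=0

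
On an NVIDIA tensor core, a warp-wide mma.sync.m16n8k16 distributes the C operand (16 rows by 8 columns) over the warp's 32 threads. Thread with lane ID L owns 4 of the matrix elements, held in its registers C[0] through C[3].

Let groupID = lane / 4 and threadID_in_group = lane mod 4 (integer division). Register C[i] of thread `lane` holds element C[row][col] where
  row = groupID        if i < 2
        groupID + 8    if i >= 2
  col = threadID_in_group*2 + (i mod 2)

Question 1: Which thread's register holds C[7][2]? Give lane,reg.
r: 7->gid=7,r8=0  c: 2->tid=1,i&1=0
L=7*4+1=29  i=0*2+0=0

29,0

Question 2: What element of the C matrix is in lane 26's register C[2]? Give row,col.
14,4

lane 26: gid=6 (26/4), tid=2 (26%4)
i=2: r=6+8=14, c=2*2+0=4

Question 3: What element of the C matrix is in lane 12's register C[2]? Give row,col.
11,0

L=12->gid=12>>2=3, tid=12&3=0
[2]->row 3+8=11  col 0·2+0=0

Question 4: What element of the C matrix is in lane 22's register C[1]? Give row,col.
5,5

22: grp=5,tig=2
[1] (5+0,2*2+1) = (5,5)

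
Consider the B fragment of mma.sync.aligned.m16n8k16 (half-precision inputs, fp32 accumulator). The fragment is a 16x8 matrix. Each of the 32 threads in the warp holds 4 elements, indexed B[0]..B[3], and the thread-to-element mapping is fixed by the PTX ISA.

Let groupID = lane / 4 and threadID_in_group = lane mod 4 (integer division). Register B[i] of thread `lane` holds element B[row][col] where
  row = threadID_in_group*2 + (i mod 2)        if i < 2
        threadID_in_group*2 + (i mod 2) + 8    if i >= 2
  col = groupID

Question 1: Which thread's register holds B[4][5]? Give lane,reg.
c=5⇒gr=5  r=4⇒Rb=0,th=2,odd=0
L=5*4+2=22  i=0*2+0=0

22,0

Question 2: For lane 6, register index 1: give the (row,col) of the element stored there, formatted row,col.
lane 6->6/4=1, 6 mod 4=2
i=1  r:2·2+1+0->5  c:1

5,1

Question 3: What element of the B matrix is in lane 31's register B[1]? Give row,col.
7,7

lane 31⇒31/4=7, 31 mod 4=3
i=1  r:2·3+1+0⇒7  c:7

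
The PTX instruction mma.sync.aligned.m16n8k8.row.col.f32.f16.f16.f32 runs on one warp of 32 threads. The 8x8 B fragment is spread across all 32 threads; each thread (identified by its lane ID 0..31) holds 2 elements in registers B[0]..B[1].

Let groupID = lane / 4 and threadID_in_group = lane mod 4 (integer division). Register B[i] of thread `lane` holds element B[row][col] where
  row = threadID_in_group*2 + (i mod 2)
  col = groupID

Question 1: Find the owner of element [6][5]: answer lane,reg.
c:5=>grp=5  r:6=>tig=3,lo=0
L=5*4+3=23  i=0=0

23,0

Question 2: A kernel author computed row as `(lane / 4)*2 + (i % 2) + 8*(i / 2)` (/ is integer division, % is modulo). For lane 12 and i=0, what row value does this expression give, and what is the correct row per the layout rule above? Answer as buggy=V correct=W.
`(lane / 4)*2 + (i % 2) + 8*(i / 2)`[12,0]=>6
12: grp=3,tig=0
[0] (0*2+0,3) = (0,3)
row: 6 vs 0

buggy=6 correct=0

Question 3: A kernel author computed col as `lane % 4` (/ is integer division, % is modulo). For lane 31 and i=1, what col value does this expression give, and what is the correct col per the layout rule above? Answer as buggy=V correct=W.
buggy=3 correct=7

`lane % 4`[31,1]->3
lane 31: g=7 (31/4), t=3 (31%4)
i=1: r=3*2+1=7, c=g=7
col: 3 vs 7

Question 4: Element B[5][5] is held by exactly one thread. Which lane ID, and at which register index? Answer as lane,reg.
c:5=>grp=5  r:5=>tig=2,lo=1
L=5*4+2=22  i=1=1

22,1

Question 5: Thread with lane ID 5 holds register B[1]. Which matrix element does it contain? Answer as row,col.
L=5⇒gr=5>>2=1, th=5&3=1
[1]⇒row 1·2+1=3  col gr=1

3,1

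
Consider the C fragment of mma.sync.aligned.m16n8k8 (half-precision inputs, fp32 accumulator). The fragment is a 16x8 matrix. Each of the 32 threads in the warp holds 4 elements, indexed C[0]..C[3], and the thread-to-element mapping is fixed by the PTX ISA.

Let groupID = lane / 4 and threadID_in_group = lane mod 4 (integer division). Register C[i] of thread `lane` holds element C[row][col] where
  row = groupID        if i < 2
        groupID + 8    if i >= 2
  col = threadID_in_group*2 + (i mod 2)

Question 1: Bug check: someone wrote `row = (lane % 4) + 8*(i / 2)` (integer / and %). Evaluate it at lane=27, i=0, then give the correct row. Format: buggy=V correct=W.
buggy=3 correct=6

`(lane % 4) + 8*(i / 2)`[27,0]=>3
L=27=>grp=27>>2=6, tig=27&3=3
[0]=>row 6+0=6  col 3·2+0=6
row: 3 vs 6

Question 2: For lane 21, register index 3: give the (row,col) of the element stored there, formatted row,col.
13,3

lane 21: gid=5 (21/4), tid=1 (21%4)
i=3: r=5+8=13, c=1*2+1=3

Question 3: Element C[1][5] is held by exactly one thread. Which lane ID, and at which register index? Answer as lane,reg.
6,1

r: 1->gid=1,r8=0  c: 5->tid=2,i&1=1
L=1*4+2=6  i=0*2+1=1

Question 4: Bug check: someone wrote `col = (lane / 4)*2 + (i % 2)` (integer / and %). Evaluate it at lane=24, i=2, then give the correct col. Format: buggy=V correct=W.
`(lane / 4)*2 + (i % 2)`[24,2]→12
lane 24→24/4=6, 24 mod 4=0
i=2  r:6+8→14  c:2·0+0→0
col: 12 vs 0

buggy=12 correct=0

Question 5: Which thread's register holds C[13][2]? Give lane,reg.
21,2

r=13→G=5,rhi=1  c=2→T=1,p=0
L=5*4+1=21  i=1*2+0=2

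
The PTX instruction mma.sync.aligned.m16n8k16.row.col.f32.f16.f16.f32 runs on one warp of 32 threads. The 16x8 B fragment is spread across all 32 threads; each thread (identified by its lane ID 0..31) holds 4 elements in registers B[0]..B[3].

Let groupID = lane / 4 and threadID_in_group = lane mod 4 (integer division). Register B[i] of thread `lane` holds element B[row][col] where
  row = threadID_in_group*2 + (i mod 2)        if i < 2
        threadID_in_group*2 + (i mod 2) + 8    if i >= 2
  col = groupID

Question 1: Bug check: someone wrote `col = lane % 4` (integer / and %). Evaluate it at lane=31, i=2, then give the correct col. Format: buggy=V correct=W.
`lane % 4`[31,2]->3
lane 31->31/4=7, 31 mod 4=3
i=2  r:2·3+0+8->14  c:7
col: 3 vs 7

buggy=3 correct=7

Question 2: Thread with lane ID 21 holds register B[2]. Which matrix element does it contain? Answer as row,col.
21: G=5,T=1
[2] (1*2+0+8,5) = (10,5)

10,5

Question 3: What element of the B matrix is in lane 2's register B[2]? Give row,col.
L=2=>grp=2>>2=0, tig=2&3=2
[2]=>row 2·2+0+8=12  col grp=0

12,0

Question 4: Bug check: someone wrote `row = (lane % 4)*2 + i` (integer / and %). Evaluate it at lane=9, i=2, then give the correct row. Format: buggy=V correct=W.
`(lane % 4)*2 + i`[9,2]⇒4
L=9⇒gr=9>>2=2, th=9&3=1
[2]⇒row 1·2+0+8=10  col gr=2
row: 4 vs 10

buggy=4 correct=10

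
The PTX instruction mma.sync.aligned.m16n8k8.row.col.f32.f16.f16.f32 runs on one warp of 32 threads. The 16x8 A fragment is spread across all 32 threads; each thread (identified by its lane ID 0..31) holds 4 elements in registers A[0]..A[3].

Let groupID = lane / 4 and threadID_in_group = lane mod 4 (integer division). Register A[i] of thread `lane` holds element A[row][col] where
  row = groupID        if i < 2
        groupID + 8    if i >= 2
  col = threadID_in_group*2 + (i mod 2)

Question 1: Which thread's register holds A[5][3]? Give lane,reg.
r=5→G=5,rhi=0  c=3→T=1,p=1
L=5*4+1=21  i=0*2+1=1

21,1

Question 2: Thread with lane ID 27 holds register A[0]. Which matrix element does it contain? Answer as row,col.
6,6

lane 27: G=6 (27/4), T=3 (27%4)
i=0: r=6+0=6, c=3*2+0=6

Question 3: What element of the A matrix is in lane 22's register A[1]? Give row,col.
5,5

22: gr=5,th=2
[1] (5+0,2*2+1) = (5,5)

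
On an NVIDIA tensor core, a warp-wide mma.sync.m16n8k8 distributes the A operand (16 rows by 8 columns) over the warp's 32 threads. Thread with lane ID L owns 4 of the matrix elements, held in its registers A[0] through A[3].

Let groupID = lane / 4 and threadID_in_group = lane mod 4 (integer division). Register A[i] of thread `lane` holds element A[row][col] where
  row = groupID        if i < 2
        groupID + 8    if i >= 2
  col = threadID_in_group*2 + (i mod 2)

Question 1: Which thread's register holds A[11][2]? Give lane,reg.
13,2

r=11->g=3,rb=1  c=2->t=1,b0=0
L=3*4+1=13  i=1*2+0=2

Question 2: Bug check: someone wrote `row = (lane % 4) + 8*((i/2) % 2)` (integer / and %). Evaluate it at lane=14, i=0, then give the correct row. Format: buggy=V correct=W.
`(lane % 4) + 8*((i/2) % 2)`[14,0]->2
L=14->gid=14>>2=3, tid=14&3=2
[0]->row 3+0=3  col 2·2+0=4
row: 2 vs 3

buggy=2 correct=3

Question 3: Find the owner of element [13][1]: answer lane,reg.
r:13=>grp=5,rB=1  c:1=>tig=0,lo=1
L=5*4+0=20  i=1*2+1=3

20,3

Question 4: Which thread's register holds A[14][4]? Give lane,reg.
r=14→G=6,rhi=1  c=4→T=2,p=0
L=6*4+2=26  i=1*2+0=2

26,2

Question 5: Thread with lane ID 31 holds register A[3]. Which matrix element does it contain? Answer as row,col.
15,7

L=31->g=31>>2=7, t=31&3=3
[3]->row 7+8=15  col 3·2+1=7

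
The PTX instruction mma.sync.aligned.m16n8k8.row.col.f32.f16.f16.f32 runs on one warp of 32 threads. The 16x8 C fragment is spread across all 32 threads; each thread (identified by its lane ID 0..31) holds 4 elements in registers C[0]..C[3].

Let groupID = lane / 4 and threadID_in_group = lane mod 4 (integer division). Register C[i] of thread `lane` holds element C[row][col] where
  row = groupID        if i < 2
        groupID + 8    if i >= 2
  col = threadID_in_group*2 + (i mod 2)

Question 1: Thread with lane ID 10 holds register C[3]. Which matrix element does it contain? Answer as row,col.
10,5

lane 10: g=2 (10/4), t=2 (10%4)
i=3: r=2+8=10, c=2*2+1=5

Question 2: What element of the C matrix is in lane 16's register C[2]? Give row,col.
12,0

lane 16: grp=4 (16/4), tig=0 (16%4)
i=2: r=4+8=12, c=0*2+0=0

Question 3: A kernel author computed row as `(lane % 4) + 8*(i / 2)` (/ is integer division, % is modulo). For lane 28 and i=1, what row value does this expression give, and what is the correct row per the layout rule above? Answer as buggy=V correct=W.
buggy=0 correct=7

`(lane % 4) + 8*(i / 2)`[28,1]->0
L=28->g=28>>2=7, t=28&3=0
[1]->row 7+0=7  col 0·2+1=1
row: 0 vs 7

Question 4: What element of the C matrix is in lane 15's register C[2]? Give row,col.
11,6

L=15→G=15>>2=3, T=15&3=3
[2]→row 3+8=11  col 3·2+0=6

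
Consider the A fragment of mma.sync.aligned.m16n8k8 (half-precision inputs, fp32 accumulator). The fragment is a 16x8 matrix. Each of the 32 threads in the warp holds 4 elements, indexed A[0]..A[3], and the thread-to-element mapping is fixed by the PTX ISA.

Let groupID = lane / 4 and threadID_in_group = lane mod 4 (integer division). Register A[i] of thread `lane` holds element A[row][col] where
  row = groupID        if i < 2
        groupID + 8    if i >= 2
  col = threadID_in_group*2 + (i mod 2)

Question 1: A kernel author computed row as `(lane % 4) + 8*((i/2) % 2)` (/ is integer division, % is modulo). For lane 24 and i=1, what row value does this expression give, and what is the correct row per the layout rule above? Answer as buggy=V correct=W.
`(lane % 4) + 8*((i/2) % 2)`[24,1]=>0
lane 24: grp=6 (24/4), tig=0 (24%4)
i=1: r=6+0=6, c=0*2+1=1
row: 0 vs 6

buggy=0 correct=6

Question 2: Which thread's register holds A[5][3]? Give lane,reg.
21,1

r: 5->gid=5,r8=0  c: 3->tid=1,i&1=1
L=5*4+1=21  i=0*2+1=1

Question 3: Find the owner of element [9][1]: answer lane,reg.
r=9⇒gr=1,Rb=1  c=1⇒th=0,odd=1
L=1*4+0=4  i=1*2+1=3

4,3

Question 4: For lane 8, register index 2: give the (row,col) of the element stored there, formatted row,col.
10,0

lane 8: g=2 (8/4), t=0 (8%4)
i=2: r=2+8=10, c=0*2+0=0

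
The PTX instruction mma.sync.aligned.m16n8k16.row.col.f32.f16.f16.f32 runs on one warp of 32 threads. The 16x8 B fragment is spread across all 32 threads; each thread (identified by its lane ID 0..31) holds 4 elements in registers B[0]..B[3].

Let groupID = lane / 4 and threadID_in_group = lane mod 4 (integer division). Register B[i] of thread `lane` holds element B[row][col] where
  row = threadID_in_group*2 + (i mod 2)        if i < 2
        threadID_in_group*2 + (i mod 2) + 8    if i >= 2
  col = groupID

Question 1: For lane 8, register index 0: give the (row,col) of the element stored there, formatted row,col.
0,2

lane 8: gr=2 (8/4), th=0 (8%4)
i=0: r=0*2+0+0=0, c=gr=2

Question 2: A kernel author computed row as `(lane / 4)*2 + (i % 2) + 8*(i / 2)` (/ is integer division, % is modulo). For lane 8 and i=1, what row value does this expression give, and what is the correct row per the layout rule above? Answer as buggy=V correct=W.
`(lane / 4)*2 + (i % 2) + 8*(i / 2)`[8,1]→5
L=8→G=8>>2=2, T=8&3=0
[1]→row 0·2+1+0=1  col G=2
row: 5 vs 1

buggy=5 correct=1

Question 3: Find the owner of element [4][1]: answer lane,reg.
6,0

c=1⇒gr=1  r=4⇒Rb=0,th=2,odd=0
L=1*4+2=6  i=0*2+0=0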